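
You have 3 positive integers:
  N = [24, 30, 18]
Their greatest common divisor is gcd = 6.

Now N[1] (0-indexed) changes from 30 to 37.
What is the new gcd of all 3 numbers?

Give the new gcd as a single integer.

Numbers: [24, 30, 18], gcd = 6
Change: index 1, 30 -> 37
gcd of the OTHER numbers (without index 1): gcd([24, 18]) = 6
New gcd = gcd(g_others, new_val) = gcd(6, 37) = 1

Answer: 1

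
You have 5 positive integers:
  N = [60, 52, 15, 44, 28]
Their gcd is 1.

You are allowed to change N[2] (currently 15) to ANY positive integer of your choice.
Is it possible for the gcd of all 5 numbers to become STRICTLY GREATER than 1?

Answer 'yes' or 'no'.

Answer: yes

Derivation:
Current gcd = 1
gcd of all OTHER numbers (without N[2]=15): gcd([60, 52, 44, 28]) = 4
The new gcd after any change is gcd(4, new_value).
This can be at most 4.
Since 4 > old gcd 1, the gcd CAN increase (e.g., set N[2] = 4).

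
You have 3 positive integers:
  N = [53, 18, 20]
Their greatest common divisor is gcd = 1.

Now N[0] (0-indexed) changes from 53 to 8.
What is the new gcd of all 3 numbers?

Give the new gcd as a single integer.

Numbers: [53, 18, 20], gcd = 1
Change: index 0, 53 -> 8
gcd of the OTHER numbers (without index 0): gcd([18, 20]) = 2
New gcd = gcd(g_others, new_val) = gcd(2, 8) = 2

Answer: 2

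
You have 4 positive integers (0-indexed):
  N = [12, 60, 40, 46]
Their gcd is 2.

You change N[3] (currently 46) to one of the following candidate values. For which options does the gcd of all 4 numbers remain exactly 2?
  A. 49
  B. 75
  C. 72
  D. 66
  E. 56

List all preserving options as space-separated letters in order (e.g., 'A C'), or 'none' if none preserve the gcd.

Old gcd = 2; gcd of others (without N[3]) = 4
New gcd for candidate v: gcd(4, v). Preserves old gcd iff gcd(4, v) = 2.
  Option A: v=49, gcd(4,49)=1 -> changes
  Option B: v=75, gcd(4,75)=1 -> changes
  Option C: v=72, gcd(4,72)=4 -> changes
  Option D: v=66, gcd(4,66)=2 -> preserves
  Option E: v=56, gcd(4,56)=4 -> changes

Answer: D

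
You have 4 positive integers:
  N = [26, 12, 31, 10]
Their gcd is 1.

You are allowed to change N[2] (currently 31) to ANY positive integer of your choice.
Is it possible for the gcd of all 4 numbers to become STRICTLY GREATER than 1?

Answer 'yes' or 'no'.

Current gcd = 1
gcd of all OTHER numbers (without N[2]=31): gcd([26, 12, 10]) = 2
The new gcd after any change is gcd(2, new_value).
This can be at most 2.
Since 2 > old gcd 1, the gcd CAN increase (e.g., set N[2] = 2).

Answer: yes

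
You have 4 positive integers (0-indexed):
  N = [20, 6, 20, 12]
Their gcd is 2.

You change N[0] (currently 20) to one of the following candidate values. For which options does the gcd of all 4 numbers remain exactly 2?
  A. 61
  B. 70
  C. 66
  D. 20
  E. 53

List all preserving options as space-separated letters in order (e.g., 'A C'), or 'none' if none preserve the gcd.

Old gcd = 2; gcd of others (without N[0]) = 2
New gcd for candidate v: gcd(2, v). Preserves old gcd iff gcd(2, v) = 2.
  Option A: v=61, gcd(2,61)=1 -> changes
  Option B: v=70, gcd(2,70)=2 -> preserves
  Option C: v=66, gcd(2,66)=2 -> preserves
  Option D: v=20, gcd(2,20)=2 -> preserves
  Option E: v=53, gcd(2,53)=1 -> changes

Answer: B C D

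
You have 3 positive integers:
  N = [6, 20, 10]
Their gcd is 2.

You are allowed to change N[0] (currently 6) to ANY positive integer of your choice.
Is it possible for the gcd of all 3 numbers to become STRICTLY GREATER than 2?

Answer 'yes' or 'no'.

Answer: yes

Derivation:
Current gcd = 2
gcd of all OTHER numbers (without N[0]=6): gcd([20, 10]) = 10
The new gcd after any change is gcd(10, new_value).
This can be at most 10.
Since 10 > old gcd 2, the gcd CAN increase (e.g., set N[0] = 10).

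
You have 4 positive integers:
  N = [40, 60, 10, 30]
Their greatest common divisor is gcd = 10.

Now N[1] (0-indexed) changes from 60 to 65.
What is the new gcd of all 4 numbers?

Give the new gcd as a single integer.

Numbers: [40, 60, 10, 30], gcd = 10
Change: index 1, 60 -> 65
gcd of the OTHER numbers (without index 1): gcd([40, 10, 30]) = 10
New gcd = gcd(g_others, new_val) = gcd(10, 65) = 5

Answer: 5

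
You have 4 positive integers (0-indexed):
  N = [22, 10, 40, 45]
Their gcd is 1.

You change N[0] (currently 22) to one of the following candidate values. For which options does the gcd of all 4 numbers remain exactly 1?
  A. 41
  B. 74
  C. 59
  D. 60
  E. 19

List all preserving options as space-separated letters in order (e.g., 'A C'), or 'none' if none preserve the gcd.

Old gcd = 1; gcd of others (without N[0]) = 5
New gcd for candidate v: gcd(5, v). Preserves old gcd iff gcd(5, v) = 1.
  Option A: v=41, gcd(5,41)=1 -> preserves
  Option B: v=74, gcd(5,74)=1 -> preserves
  Option C: v=59, gcd(5,59)=1 -> preserves
  Option D: v=60, gcd(5,60)=5 -> changes
  Option E: v=19, gcd(5,19)=1 -> preserves

Answer: A B C E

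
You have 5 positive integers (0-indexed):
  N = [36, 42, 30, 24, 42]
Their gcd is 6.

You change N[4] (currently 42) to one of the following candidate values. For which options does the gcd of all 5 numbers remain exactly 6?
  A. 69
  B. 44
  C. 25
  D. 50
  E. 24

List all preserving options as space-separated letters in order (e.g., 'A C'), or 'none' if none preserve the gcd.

Old gcd = 6; gcd of others (without N[4]) = 6
New gcd for candidate v: gcd(6, v). Preserves old gcd iff gcd(6, v) = 6.
  Option A: v=69, gcd(6,69)=3 -> changes
  Option B: v=44, gcd(6,44)=2 -> changes
  Option C: v=25, gcd(6,25)=1 -> changes
  Option D: v=50, gcd(6,50)=2 -> changes
  Option E: v=24, gcd(6,24)=6 -> preserves

Answer: E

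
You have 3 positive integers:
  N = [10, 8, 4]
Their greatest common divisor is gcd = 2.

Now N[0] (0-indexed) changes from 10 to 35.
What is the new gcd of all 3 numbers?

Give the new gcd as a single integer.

Numbers: [10, 8, 4], gcd = 2
Change: index 0, 10 -> 35
gcd of the OTHER numbers (without index 0): gcd([8, 4]) = 4
New gcd = gcd(g_others, new_val) = gcd(4, 35) = 1

Answer: 1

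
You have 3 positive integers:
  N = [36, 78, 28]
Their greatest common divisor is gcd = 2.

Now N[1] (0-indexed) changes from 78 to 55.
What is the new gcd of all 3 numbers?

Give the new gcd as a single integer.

Numbers: [36, 78, 28], gcd = 2
Change: index 1, 78 -> 55
gcd of the OTHER numbers (without index 1): gcd([36, 28]) = 4
New gcd = gcd(g_others, new_val) = gcd(4, 55) = 1

Answer: 1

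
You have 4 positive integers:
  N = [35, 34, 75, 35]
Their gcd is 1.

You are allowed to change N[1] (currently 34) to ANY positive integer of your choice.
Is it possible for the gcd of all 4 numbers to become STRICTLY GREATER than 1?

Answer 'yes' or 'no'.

Answer: yes

Derivation:
Current gcd = 1
gcd of all OTHER numbers (without N[1]=34): gcd([35, 75, 35]) = 5
The new gcd after any change is gcd(5, new_value).
This can be at most 5.
Since 5 > old gcd 1, the gcd CAN increase (e.g., set N[1] = 5).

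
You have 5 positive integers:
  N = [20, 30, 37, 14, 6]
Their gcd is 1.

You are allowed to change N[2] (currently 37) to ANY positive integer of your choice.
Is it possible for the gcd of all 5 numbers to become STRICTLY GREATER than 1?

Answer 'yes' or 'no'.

Answer: yes

Derivation:
Current gcd = 1
gcd of all OTHER numbers (without N[2]=37): gcd([20, 30, 14, 6]) = 2
The new gcd after any change is gcd(2, new_value).
This can be at most 2.
Since 2 > old gcd 1, the gcd CAN increase (e.g., set N[2] = 2).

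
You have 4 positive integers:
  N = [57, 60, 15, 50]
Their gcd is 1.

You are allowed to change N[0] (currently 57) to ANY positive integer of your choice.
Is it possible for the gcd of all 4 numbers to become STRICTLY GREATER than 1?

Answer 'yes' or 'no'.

Current gcd = 1
gcd of all OTHER numbers (without N[0]=57): gcd([60, 15, 50]) = 5
The new gcd after any change is gcd(5, new_value).
This can be at most 5.
Since 5 > old gcd 1, the gcd CAN increase (e.g., set N[0] = 5).

Answer: yes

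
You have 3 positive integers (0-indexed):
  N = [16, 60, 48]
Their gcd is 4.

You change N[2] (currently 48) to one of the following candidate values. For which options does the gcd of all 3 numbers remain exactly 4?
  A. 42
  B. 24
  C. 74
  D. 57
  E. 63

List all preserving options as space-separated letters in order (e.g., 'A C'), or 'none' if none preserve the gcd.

Old gcd = 4; gcd of others (without N[2]) = 4
New gcd for candidate v: gcd(4, v). Preserves old gcd iff gcd(4, v) = 4.
  Option A: v=42, gcd(4,42)=2 -> changes
  Option B: v=24, gcd(4,24)=4 -> preserves
  Option C: v=74, gcd(4,74)=2 -> changes
  Option D: v=57, gcd(4,57)=1 -> changes
  Option E: v=63, gcd(4,63)=1 -> changes

Answer: B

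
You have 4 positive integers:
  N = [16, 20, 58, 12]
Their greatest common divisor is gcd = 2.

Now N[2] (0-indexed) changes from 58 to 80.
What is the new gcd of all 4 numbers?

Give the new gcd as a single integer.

Numbers: [16, 20, 58, 12], gcd = 2
Change: index 2, 58 -> 80
gcd of the OTHER numbers (without index 2): gcd([16, 20, 12]) = 4
New gcd = gcd(g_others, new_val) = gcd(4, 80) = 4

Answer: 4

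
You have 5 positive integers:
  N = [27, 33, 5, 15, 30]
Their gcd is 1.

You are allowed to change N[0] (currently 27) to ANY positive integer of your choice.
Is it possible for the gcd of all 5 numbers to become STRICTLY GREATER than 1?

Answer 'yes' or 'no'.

Current gcd = 1
gcd of all OTHER numbers (without N[0]=27): gcd([33, 5, 15, 30]) = 1
The new gcd after any change is gcd(1, new_value).
This can be at most 1.
Since 1 = old gcd 1, the gcd can only stay the same or decrease.

Answer: no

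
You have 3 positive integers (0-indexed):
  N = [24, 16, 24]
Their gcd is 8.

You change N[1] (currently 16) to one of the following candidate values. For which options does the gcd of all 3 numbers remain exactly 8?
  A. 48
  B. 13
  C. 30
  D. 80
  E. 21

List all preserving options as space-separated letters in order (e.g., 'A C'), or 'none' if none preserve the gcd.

Old gcd = 8; gcd of others (without N[1]) = 24
New gcd for candidate v: gcd(24, v). Preserves old gcd iff gcd(24, v) = 8.
  Option A: v=48, gcd(24,48)=24 -> changes
  Option B: v=13, gcd(24,13)=1 -> changes
  Option C: v=30, gcd(24,30)=6 -> changes
  Option D: v=80, gcd(24,80)=8 -> preserves
  Option E: v=21, gcd(24,21)=3 -> changes

Answer: D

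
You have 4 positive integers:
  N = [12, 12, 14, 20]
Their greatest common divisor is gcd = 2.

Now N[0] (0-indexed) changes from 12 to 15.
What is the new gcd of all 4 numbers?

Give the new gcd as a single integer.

Answer: 1

Derivation:
Numbers: [12, 12, 14, 20], gcd = 2
Change: index 0, 12 -> 15
gcd of the OTHER numbers (without index 0): gcd([12, 14, 20]) = 2
New gcd = gcd(g_others, new_val) = gcd(2, 15) = 1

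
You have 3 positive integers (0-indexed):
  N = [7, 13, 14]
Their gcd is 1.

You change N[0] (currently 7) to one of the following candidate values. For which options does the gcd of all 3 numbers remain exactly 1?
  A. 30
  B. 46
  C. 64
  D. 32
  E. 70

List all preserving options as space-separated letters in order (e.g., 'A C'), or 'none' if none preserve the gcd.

Answer: A B C D E

Derivation:
Old gcd = 1; gcd of others (without N[0]) = 1
New gcd for candidate v: gcd(1, v). Preserves old gcd iff gcd(1, v) = 1.
  Option A: v=30, gcd(1,30)=1 -> preserves
  Option B: v=46, gcd(1,46)=1 -> preserves
  Option C: v=64, gcd(1,64)=1 -> preserves
  Option D: v=32, gcd(1,32)=1 -> preserves
  Option E: v=70, gcd(1,70)=1 -> preserves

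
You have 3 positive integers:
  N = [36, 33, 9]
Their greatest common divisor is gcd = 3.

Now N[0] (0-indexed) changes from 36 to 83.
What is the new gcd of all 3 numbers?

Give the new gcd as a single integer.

Answer: 1

Derivation:
Numbers: [36, 33, 9], gcd = 3
Change: index 0, 36 -> 83
gcd of the OTHER numbers (without index 0): gcd([33, 9]) = 3
New gcd = gcd(g_others, new_val) = gcd(3, 83) = 1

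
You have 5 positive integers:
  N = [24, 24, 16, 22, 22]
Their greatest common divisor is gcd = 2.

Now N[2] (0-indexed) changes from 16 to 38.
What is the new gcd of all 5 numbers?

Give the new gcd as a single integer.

Numbers: [24, 24, 16, 22, 22], gcd = 2
Change: index 2, 16 -> 38
gcd of the OTHER numbers (without index 2): gcd([24, 24, 22, 22]) = 2
New gcd = gcd(g_others, new_val) = gcd(2, 38) = 2

Answer: 2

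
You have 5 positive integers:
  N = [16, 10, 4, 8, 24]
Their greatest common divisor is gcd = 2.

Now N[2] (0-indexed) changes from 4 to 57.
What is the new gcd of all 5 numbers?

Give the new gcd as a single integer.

Answer: 1

Derivation:
Numbers: [16, 10, 4, 8, 24], gcd = 2
Change: index 2, 4 -> 57
gcd of the OTHER numbers (without index 2): gcd([16, 10, 8, 24]) = 2
New gcd = gcd(g_others, new_val) = gcd(2, 57) = 1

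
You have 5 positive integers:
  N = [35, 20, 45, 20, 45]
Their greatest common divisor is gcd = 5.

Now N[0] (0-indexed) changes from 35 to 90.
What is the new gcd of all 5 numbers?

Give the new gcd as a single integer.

Answer: 5

Derivation:
Numbers: [35, 20, 45, 20, 45], gcd = 5
Change: index 0, 35 -> 90
gcd of the OTHER numbers (without index 0): gcd([20, 45, 20, 45]) = 5
New gcd = gcd(g_others, new_val) = gcd(5, 90) = 5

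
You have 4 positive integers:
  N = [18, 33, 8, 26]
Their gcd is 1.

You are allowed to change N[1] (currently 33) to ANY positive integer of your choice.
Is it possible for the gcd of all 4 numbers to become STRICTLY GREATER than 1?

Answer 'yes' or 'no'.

Current gcd = 1
gcd of all OTHER numbers (without N[1]=33): gcd([18, 8, 26]) = 2
The new gcd after any change is gcd(2, new_value).
This can be at most 2.
Since 2 > old gcd 1, the gcd CAN increase (e.g., set N[1] = 2).

Answer: yes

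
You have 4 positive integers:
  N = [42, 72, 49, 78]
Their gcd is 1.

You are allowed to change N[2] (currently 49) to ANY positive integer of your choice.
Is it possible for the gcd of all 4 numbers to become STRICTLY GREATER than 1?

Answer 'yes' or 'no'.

Current gcd = 1
gcd of all OTHER numbers (without N[2]=49): gcd([42, 72, 78]) = 6
The new gcd after any change is gcd(6, new_value).
This can be at most 6.
Since 6 > old gcd 1, the gcd CAN increase (e.g., set N[2] = 6).

Answer: yes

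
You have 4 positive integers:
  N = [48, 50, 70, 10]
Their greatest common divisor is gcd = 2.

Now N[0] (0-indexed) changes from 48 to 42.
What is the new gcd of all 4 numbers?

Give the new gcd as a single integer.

Numbers: [48, 50, 70, 10], gcd = 2
Change: index 0, 48 -> 42
gcd of the OTHER numbers (without index 0): gcd([50, 70, 10]) = 10
New gcd = gcd(g_others, new_val) = gcd(10, 42) = 2

Answer: 2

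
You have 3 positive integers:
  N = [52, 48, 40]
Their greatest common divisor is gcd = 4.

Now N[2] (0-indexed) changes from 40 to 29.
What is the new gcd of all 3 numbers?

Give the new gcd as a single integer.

Answer: 1

Derivation:
Numbers: [52, 48, 40], gcd = 4
Change: index 2, 40 -> 29
gcd of the OTHER numbers (without index 2): gcd([52, 48]) = 4
New gcd = gcd(g_others, new_val) = gcd(4, 29) = 1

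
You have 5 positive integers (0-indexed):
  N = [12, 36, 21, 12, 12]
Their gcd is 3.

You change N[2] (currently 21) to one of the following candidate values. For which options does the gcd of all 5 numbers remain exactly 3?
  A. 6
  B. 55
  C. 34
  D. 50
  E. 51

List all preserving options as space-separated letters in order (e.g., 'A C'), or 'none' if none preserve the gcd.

Answer: E

Derivation:
Old gcd = 3; gcd of others (without N[2]) = 12
New gcd for candidate v: gcd(12, v). Preserves old gcd iff gcd(12, v) = 3.
  Option A: v=6, gcd(12,6)=6 -> changes
  Option B: v=55, gcd(12,55)=1 -> changes
  Option C: v=34, gcd(12,34)=2 -> changes
  Option D: v=50, gcd(12,50)=2 -> changes
  Option E: v=51, gcd(12,51)=3 -> preserves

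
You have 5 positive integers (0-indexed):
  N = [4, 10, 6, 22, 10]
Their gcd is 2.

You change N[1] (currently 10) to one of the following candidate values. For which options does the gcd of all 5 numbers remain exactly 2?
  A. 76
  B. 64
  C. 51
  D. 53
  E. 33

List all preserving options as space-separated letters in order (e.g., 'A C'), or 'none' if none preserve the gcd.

Old gcd = 2; gcd of others (without N[1]) = 2
New gcd for candidate v: gcd(2, v). Preserves old gcd iff gcd(2, v) = 2.
  Option A: v=76, gcd(2,76)=2 -> preserves
  Option B: v=64, gcd(2,64)=2 -> preserves
  Option C: v=51, gcd(2,51)=1 -> changes
  Option D: v=53, gcd(2,53)=1 -> changes
  Option E: v=33, gcd(2,33)=1 -> changes

Answer: A B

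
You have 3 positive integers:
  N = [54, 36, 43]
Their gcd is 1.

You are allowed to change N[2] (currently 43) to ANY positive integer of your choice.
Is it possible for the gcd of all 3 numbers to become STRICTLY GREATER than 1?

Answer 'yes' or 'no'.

Current gcd = 1
gcd of all OTHER numbers (without N[2]=43): gcd([54, 36]) = 18
The new gcd after any change is gcd(18, new_value).
This can be at most 18.
Since 18 > old gcd 1, the gcd CAN increase (e.g., set N[2] = 18).

Answer: yes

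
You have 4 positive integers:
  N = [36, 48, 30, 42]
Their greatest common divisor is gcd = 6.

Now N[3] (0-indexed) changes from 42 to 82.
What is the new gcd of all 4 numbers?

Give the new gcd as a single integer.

Answer: 2

Derivation:
Numbers: [36, 48, 30, 42], gcd = 6
Change: index 3, 42 -> 82
gcd of the OTHER numbers (without index 3): gcd([36, 48, 30]) = 6
New gcd = gcd(g_others, new_val) = gcd(6, 82) = 2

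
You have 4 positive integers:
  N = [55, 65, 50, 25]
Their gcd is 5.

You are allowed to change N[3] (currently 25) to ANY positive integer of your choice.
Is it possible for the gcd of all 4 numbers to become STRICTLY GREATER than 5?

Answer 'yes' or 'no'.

Answer: no

Derivation:
Current gcd = 5
gcd of all OTHER numbers (without N[3]=25): gcd([55, 65, 50]) = 5
The new gcd after any change is gcd(5, new_value).
This can be at most 5.
Since 5 = old gcd 5, the gcd can only stay the same or decrease.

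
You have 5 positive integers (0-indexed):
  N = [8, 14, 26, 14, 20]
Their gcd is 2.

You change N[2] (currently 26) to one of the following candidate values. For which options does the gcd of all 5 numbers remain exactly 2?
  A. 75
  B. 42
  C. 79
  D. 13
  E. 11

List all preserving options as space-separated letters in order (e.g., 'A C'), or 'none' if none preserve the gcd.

Answer: B

Derivation:
Old gcd = 2; gcd of others (without N[2]) = 2
New gcd for candidate v: gcd(2, v). Preserves old gcd iff gcd(2, v) = 2.
  Option A: v=75, gcd(2,75)=1 -> changes
  Option B: v=42, gcd(2,42)=2 -> preserves
  Option C: v=79, gcd(2,79)=1 -> changes
  Option D: v=13, gcd(2,13)=1 -> changes
  Option E: v=11, gcd(2,11)=1 -> changes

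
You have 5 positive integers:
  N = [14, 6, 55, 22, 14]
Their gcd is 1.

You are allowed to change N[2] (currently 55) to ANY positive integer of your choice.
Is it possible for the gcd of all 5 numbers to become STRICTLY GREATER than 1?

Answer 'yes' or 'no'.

Current gcd = 1
gcd of all OTHER numbers (without N[2]=55): gcd([14, 6, 22, 14]) = 2
The new gcd after any change is gcd(2, new_value).
This can be at most 2.
Since 2 > old gcd 1, the gcd CAN increase (e.g., set N[2] = 2).

Answer: yes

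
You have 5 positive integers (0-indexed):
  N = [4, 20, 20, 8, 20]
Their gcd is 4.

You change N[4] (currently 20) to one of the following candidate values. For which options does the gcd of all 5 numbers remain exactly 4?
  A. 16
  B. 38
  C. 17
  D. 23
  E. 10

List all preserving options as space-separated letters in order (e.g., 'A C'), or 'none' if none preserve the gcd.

Answer: A

Derivation:
Old gcd = 4; gcd of others (without N[4]) = 4
New gcd for candidate v: gcd(4, v). Preserves old gcd iff gcd(4, v) = 4.
  Option A: v=16, gcd(4,16)=4 -> preserves
  Option B: v=38, gcd(4,38)=2 -> changes
  Option C: v=17, gcd(4,17)=1 -> changes
  Option D: v=23, gcd(4,23)=1 -> changes
  Option E: v=10, gcd(4,10)=2 -> changes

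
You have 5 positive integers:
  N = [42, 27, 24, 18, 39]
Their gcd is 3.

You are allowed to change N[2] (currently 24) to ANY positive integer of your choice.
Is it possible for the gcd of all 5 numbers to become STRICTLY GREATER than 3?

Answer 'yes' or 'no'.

Current gcd = 3
gcd of all OTHER numbers (without N[2]=24): gcd([42, 27, 18, 39]) = 3
The new gcd after any change is gcd(3, new_value).
This can be at most 3.
Since 3 = old gcd 3, the gcd can only stay the same or decrease.

Answer: no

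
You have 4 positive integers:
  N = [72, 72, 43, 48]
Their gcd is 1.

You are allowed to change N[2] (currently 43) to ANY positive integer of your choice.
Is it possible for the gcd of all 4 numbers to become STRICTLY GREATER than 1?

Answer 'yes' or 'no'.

Current gcd = 1
gcd of all OTHER numbers (without N[2]=43): gcd([72, 72, 48]) = 24
The new gcd after any change is gcd(24, new_value).
This can be at most 24.
Since 24 > old gcd 1, the gcd CAN increase (e.g., set N[2] = 24).

Answer: yes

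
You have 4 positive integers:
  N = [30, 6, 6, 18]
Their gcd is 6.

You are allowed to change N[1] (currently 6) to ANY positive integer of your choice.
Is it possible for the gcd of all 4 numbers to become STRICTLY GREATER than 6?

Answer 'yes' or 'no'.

Current gcd = 6
gcd of all OTHER numbers (without N[1]=6): gcd([30, 6, 18]) = 6
The new gcd after any change is gcd(6, new_value).
This can be at most 6.
Since 6 = old gcd 6, the gcd can only stay the same or decrease.

Answer: no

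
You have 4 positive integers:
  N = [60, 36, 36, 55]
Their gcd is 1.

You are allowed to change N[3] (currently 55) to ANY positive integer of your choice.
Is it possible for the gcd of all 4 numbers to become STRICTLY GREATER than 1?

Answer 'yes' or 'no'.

Answer: yes

Derivation:
Current gcd = 1
gcd of all OTHER numbers (without N[3]=55): gcd([60, 36, 36]) = 12
The new gcd after any change is gcd(12, new_value).
This can be at most 12.
Since 12 > old gcd 1, the gcd CAN increase (e.g., set N[3] = 12).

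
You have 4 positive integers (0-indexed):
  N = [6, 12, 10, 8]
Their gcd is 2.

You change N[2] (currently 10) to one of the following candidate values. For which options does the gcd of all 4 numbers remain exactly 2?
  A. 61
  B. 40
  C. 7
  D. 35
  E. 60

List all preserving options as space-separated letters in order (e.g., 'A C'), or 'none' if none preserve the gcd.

Answer: B E

Derivation:
Old gcd = 2; gcd of others (without N[2]) = 2
New gcd for candidate v: gcd(2, v). Preserves old gcd iff gcd(2, v) = 2.
  Option A: v=61, gcd(2,61)=1 -> changes
  Option B: v=40, gcd(2,40)=2 -> preserves
  Option C: v=7, gcd(2,7)=1 -> changes
  Option D: v=35, gcd(2,35)=1 -> changes
  Option E: v=60, gcd(2,60)=2 -> preserves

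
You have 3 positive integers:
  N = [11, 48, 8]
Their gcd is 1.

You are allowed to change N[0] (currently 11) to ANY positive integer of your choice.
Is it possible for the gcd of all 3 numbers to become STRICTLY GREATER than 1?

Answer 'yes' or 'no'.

Answer: yes

Derivation:
Current gcd = 1
gcd of all OTHER numbers (without N[0]=11): gcd([48, 8]) = 8
The new gcd after any change is gcd(8, new_value).
This can be at most 8.
Since 8 > old gcd 1, the gcd CAN increase (e.g., set N[0] = 8).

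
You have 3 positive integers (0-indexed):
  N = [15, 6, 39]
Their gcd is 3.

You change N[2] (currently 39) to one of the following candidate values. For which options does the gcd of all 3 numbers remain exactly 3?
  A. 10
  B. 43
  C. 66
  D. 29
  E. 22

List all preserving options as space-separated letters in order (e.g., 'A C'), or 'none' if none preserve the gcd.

Answer: C

Derivation:
Old gcd = 3; gcd of others (without N[2]) = 3
New gcd for candidate v: gcd(3, v). Preserves old gcd iff gcd(3, v) = 3.
  Option A: v=10, gcd(3,10)=1 -> changes
  Option B: v=43, gcd(3,43)=1 -> changes
  Option C: v=66, gcd(3,66)=3 -> preserves
  Option D: v=29, gcd(3,29)=1 -> changes
  Option E: v=22, gcd(3,22)=1 -> changes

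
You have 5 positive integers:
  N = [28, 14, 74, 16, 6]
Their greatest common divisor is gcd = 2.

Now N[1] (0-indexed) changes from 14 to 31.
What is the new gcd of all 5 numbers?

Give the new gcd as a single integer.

Answer: 1

Derivation:
Numbers: [28, 14, 74, 16, 6], gcd = 2
Change: index 1, 14 -> 31
gcd of the OTHER numbers (without index 1): gcd([28, 74, 16, 6]) = 2
New gcd = gcd(g_others, new_val) = gcd(2, 31) = 1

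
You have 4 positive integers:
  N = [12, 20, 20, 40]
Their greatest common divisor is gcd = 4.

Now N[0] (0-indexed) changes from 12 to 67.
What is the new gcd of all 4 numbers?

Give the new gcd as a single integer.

Answer: 1

Derivation:
Numbers: [12, 20, 20, 40], gcd = 4
Change: index 0, 12 -> 67
gcd of the OTHER numbers (without index 0): gcd([20, 20, 40]) = 20
New gcd = gcd(g_others, new_val) = gcd(20, 67) = 1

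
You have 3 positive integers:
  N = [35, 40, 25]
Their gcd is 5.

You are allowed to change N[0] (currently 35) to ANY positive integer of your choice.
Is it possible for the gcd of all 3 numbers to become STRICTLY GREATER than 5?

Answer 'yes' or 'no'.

Current gcd = 5
gcd of all OTHER numbers (without N[0]=35): gcd([40, 25]) = 5
The new gcd after any change is gcd(5, new_value).
This can be at most 5.
Since 5 = old gcd 5, the gcd can only stay the same or decrease.

Answer: no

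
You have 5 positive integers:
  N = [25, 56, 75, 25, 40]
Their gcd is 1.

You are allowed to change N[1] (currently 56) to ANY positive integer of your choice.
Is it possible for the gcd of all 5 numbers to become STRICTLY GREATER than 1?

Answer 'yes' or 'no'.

Current gcd = 1
gcd of all OTHER numbers (without N[1]=56): gcd([25, 75, 25, 40]) = 5
The new gcd after any change is gcd(5, new_value).
This can be at most 5.
Since 5 > old gcd 1, the gcd CAN increase (e.g., set N[1] = 5).

Answer: yes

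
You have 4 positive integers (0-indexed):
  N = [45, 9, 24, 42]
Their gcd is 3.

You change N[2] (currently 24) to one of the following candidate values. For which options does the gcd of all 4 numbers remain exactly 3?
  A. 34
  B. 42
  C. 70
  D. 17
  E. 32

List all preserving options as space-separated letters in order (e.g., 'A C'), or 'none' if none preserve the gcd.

Answer: B

Derivation:
Old gcd = 3; gcd of others (without N[2]) = 3
New gcd for candidate v: gcd(3, v). Preserves old gcd iff gcd(3, v) = 3.
  Option A: v=34, gcd(3,34)=1 -> changes
  Option B: v=42, gcd(3,42)=3 -> preserves
  Option C: v=70, gcd(3,70)=1 -> changes
  Option D: v=17, gcd(3,17)=1 -> changes
  Option E: v=32, gcd(3,32)=1 -> changes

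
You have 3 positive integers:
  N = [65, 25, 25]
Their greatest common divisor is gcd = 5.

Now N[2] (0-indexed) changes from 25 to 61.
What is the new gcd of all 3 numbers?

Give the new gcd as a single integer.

Answer: 1

Derivation:
Numbers: [65, 25, 25], gcd = 5
Change: index 2, 25 -> 61
gcd of the OTHER numbers (without index 2): gcd([65, 25]) = 5
New gcd = gcd(g_others, new_val) = gcd(5, 61) = 1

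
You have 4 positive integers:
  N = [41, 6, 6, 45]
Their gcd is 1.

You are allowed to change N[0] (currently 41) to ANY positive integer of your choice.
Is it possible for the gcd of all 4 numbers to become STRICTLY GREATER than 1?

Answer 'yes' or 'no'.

Answer: yes

Derivation:
Current gcd = 1
gcd of all OTHER numbers (without N[0]=41): gcd([6, 6, 45]) = 3
The new gcd after any change is gcd(3, new_value).
This can be at most 3.
Since 3 > old gcd 1, the gcd CAN increase (e.g., set N[0] = 3).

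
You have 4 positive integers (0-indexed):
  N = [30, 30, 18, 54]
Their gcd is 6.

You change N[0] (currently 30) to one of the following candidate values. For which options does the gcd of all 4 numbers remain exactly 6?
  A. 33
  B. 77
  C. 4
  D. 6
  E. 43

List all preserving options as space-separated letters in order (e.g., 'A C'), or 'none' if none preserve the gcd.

Old gcd = 6; gcd of others (without N[0]) = 6
New gcd for candidate v: gcd(6, v). Preserves old gcd iff gcd(6, v) = 6.
  Option A: v=33, gcd(6,33)=3 -> changes
  Option B: v=77, gcd(6,77)=1 -> changes
  Option C: v=4, gcd(6,4)=2 -> changes
  Option D: v=6, gcd(6,6)=6 -> preserves
  Option E: v=43, gcd(6,43)=1 -> changes

Answer: D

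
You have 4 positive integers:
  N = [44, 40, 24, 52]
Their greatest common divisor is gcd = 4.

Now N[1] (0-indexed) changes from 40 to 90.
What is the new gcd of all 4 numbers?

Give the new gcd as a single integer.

Answer: 2

Derivation:
Numbers: [44, 40, 24, 52], gcd = 4
Change: index 1, 40 -> 90
gcd of the OTHER numbers (without index 1): gcd([44, 24, 52]) = 4
New gcd = gcd(g_others, new_val) = gcd(4, 90) = 2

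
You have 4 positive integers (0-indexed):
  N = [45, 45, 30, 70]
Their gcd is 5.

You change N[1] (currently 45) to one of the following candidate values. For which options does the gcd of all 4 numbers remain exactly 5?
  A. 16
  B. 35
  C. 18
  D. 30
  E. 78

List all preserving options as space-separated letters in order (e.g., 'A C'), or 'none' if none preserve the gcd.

Old gcd = 5; gcd of others (without N[1]) = 5
New gcd for candidate v: gcd(5, v). Preserves old gcd iff gcd(5, v) = 5.
  Option A: v=16, gcd(5,16)=1 -> changes
  Option B: v=35, gcd(5,35)=5 -> preserves
  Option C: v=18, gcd(5,18)=1 -> changes
  Option D: v=30, gcd(5,30)=5 -> preserves
  Option E: v=78, gcd(5,78)=1 -> changes

Answer: B D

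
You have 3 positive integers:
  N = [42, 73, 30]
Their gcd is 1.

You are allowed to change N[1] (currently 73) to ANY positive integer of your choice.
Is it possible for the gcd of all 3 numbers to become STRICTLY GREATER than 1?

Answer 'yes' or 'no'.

Current gcd = 1
gcd of all OTHER numbers (without N[1]=73): gcd([42, 30]) = 6
The new gcd after any change is gcd(6, new_value).
This can be at most 6.
Since 6 > old gcd 1, the gcd CAN increase (e.g., set N[1] = 6).

Answer: yes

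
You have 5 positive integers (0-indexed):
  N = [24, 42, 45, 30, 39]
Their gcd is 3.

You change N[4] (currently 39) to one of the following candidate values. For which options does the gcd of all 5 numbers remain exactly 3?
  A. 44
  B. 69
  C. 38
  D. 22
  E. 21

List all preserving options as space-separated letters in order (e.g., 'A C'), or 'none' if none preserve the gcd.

Old gcd = 3; gcd of others (without N[4]) = 3
New gcd for candidate v: gcd(3, v). Preserves old gcd iff gcd(3, v) = 3.
  Option A: v=44, gcd(3,44)=1 -> changes
  Option B: v=69, gcd(3,69)=3 -> preserves
  Option C: v=38, gcd(3,38)=1 -> changes
  Option D: v=22, gcd(3,22)=1 -> changes
  Option E: v=21, gcd(3,21)=3 -> preserves

Answer: B E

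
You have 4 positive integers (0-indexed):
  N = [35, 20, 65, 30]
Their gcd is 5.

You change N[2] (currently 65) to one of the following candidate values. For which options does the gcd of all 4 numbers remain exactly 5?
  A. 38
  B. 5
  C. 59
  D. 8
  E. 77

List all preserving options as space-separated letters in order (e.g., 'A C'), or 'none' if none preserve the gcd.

Answer: B

Derivation:
Old gcd = 5; gcd of others (without N[2]) = 5
New gcd for candidate v: gcd(5, v). Preserves old gcd iff gcd(5, v) = 5.
  Option A: v=38, gcd(5,38)=1 -> changes
  Option B: v=5, gcd(5,5)=5 -> preserves
  Option C: v=59, gcd(5,59)=1 -> changes
  Option D: v=8, gcd(5,8)=1 -> changes
  Option E: v=77, gcd(5,77)=1 -> changes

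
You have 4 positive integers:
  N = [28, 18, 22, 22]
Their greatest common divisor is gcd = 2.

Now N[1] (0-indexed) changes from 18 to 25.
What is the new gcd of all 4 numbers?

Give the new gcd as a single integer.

Answer: 1

Derivation:
Numbers: [28, 18, 22, 22], gcd = 2
Change: index 1, 18 -> 25
gcd of the OTHER numbers (without index 1): gcd([28, 22, 22]) = 2
New gcd = gcd(g_others, new_val) = gcd(2, 25) = 1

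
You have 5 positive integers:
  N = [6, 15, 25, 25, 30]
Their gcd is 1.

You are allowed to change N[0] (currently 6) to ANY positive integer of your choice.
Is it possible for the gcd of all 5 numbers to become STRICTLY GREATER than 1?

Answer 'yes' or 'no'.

Answer: yes

Derivation:
Current gcd = 1
gcd of all OTHER numbers (without N[0]=6): gcd([15, 25, 25, 30]) = 5
The new gcd after any change is gcd(5, new_value).
This can be at most 5.
Since 5 > old gcd 1, the gcd CAN increase (e.g., set N[0] = 5).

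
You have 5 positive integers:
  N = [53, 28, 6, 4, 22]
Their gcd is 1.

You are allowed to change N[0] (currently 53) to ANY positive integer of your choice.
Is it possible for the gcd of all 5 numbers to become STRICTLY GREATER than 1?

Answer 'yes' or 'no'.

Current gcd = 1
gcd of all OTHER numbers (without N[0]=53): gcd([28, 6, 4, 22]) = 2
The new gcd after any change is gcd(2, new_value).
This can be at most 2.
Since 2 > old gcd 1, the gcd CAN increase (e.g., set N[0] = 2).

Answer: yes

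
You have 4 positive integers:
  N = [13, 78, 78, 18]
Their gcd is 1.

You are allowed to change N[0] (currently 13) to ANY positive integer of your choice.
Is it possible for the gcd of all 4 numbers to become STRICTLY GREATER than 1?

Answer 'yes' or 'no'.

Current gcd = 1
gcd of all OTHER numbers (without N[0]=13): gcd([78, 78, 18]) = 6
The new gcd after any change is gcd(6, new_value).
This can be at most 6.
Since 6 > old gcd 1, the gcd CAN increase (e.g., set N[0] = 6).

Answer: yes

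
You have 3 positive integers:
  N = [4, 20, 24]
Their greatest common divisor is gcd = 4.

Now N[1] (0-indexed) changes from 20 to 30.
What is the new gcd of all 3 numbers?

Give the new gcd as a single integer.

Numbers: [4, 20, 24], gcd = 4
Change: index 1, 20 -> 30
gcd of the OTHER numbers (without index 1): gcd([4, 24]) = 4
New gcd = gcd(g_others, new_val) = gcd(4, 30) = 2

Answer: 2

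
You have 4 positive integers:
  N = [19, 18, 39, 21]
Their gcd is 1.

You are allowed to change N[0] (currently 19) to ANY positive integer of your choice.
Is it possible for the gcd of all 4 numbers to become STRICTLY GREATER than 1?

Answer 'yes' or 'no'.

Current gcd = 1
gcd of all OTHER numbers (without N[0]=19): gcd([18, 39, 21]) = 3
The new gcd after any change is gcd(3, new_value).
This can be at most 3.
Since 3 > old gcd 1, the gcd CAN increase (e.g., set N[0] = 3).

Answer: yes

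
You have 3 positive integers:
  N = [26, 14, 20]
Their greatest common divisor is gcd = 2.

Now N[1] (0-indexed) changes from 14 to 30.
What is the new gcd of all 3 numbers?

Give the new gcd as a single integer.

Numbers: [26, 14, 20], gcd = 2
Change: index 1, 14 -> 30
gcd of the OTHER numbers (without index 1): gcd([26, 20]) = 2
New gcd = gcd(g_others, new_val) = gcd(2, 30) = 2

Answer: 2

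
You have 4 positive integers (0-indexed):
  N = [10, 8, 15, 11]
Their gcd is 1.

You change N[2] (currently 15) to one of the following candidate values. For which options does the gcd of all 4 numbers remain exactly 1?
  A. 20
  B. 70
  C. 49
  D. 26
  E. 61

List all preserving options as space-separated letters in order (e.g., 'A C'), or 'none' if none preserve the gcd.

Answer: A B C D E

Derivation:
Old gcd = 1; gcd of others (without N[2]) = 1
New gcd for candidate v: gcd(1, v). Preserves old gcd iff gcd(1, v) = 1.
  Option A: v=20, gcd(1,20)=1 -> preserves
  Option B: v=70, gcd(1,70)=1 -> preserves
  Option C: v=49, gcd(1,49)=1 -> preserves
  Option D: v=26, gcd(1,26)=1 -> preserves
  Option E: v=61, gcd(1,61)=1 -> preserves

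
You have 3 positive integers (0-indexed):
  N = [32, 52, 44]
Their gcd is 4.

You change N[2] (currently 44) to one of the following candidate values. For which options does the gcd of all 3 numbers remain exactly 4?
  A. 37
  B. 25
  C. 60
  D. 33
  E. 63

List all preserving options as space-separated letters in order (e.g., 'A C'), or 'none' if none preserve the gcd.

Answer: C

Derivation:
Old gcd = 4; gcd of others (without N[2]) = 4
New gcd for candidate v: gcd(4, v). Preserves old gcd iff gcd(4, v) = 4.
  Option A: v=37, gcd(4,37)=1 -> changes
  Option B: v=25, gcd(4,25)=1 -> changes
  Option C: v=60, gcd(4,60)=4 -> preserves
  Option D: v=33, gcd(4,33)=1 -> changes
  Option E: v=63, gcd(4,63)=1 -> changes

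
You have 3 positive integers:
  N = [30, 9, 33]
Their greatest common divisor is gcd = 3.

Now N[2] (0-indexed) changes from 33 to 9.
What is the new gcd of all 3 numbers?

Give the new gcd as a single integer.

Numbers: [30, 9, 33], gcd = 3
Change: index 2, 33 -> 9
gcd of the OTHER numbers (without index 2): gcd([30, 9]) = 3
New gcd = gcd(g_others, new_val) = gcd(3, 9) = 3

Answer: 3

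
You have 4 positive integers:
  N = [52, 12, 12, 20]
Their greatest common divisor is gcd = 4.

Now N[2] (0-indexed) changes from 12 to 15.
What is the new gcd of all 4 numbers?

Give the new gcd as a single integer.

Numbers: [52, 12, 12, 20], gcd = 4
Change: index 2, 12 -> 15
gcd of the OTHER numbers (without index 2): gcd([52, 12, 20]) = 4
New gcd = gcd(g_others, new_val) = gcd(4, 15) = 1

Answer: 1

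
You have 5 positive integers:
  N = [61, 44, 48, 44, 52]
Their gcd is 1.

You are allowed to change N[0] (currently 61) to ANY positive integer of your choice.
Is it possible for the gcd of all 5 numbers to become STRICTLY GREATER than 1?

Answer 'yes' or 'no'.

Answer: yes

Derivation:
Current gcd = 1
gcd of all OTHER numbers (without N[0]=61): gcd([44, 48, 44, 52]) = 4
The new gcd after any change is gcd(4, new_value).
This can be at most 4.
Since 4 > old gcd 1, the gcd CAN increase (e.g., set N[0] = 4).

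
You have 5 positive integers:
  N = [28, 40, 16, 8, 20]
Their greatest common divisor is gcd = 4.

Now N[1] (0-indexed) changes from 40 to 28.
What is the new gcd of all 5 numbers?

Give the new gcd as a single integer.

Answer: 4

Derivation:
Numbers: [28, 40, 16, 8, 20], gcd = 4
Change: index 1, 40 -> 28
gcd of the OTHER numbers (without index 1): gcd([28, 16, 8, 20]) = 4
New gcd = gcd(g_others, new_val) = gcd(4, 28) = 4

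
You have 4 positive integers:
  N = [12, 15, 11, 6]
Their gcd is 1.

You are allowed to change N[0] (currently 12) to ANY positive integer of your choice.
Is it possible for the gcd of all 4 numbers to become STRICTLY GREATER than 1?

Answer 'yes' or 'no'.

Answer: no

Derivation:
Current gcd = 1
gcd of all OTHER numbers (without N[0]=12): gcd([15, 11, 6]) = 1
The new gcd after any change is gcd(1, new_value).
This can be at most 1.
Since 1 = old gcd 1, the gcd can only stay the same or decrease.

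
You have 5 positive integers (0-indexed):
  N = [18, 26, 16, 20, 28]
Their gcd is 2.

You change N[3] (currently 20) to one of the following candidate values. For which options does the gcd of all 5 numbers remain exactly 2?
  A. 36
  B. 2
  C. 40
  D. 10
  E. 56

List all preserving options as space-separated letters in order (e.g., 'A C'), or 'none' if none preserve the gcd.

Old gcd = 2; gcd of others (without N[3]) = 2
New gcd for candidate v: gcd(2, v). Preserves old gcd iff gcd(2, v) = 2.
  Option A: v=36, gcd(2,36)=2 -> preserves
  Option B: v=2, gcd(2,2)=2 -> preserves
  Option C: v=40, gcd(2,40)=2 -> preserves
  Option D: v=10, gcd(2,10)=2 -> preserves
  Option E: v=56, gcd(2,56)=2 -> preserves

Answer: A B C D E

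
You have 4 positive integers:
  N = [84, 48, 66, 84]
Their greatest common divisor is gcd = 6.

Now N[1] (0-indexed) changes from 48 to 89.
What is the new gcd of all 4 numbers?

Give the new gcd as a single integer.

Numbers: [84, 48, 66, 84], gcd = 6
Change: index 1, 48 -> 89
gcd of the OTHER numbers (without index 1): gcd([84, 66, 84]) = 6
New gcd = gcd(g_others, new_val) = gcd(6, 89) = 1

Answer: 1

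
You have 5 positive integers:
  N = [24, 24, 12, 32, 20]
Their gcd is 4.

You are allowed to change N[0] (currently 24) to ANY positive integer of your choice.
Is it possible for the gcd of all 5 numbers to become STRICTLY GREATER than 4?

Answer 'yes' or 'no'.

Answer: no

Derivation:
Current gcd = 4
gcd of all OTHER numbers (without N[0]=24): gcd([24, 12, 32, 20]) = 4
The new gcd after any change is gcd(4, new_value).
This can be at most 4.
Since 4 = old gcd 4, the gcd can only stay the same or decrease.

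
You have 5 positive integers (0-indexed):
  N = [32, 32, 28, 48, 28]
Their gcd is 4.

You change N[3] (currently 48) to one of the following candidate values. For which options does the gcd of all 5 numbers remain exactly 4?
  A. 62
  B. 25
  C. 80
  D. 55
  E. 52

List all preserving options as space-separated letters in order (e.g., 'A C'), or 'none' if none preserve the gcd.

Old gcd = 4; gcd of others (without N[3]) = 4
New gcd for candidate v: gcd(4, v). Preserves old gcd iff gcd(4, v) = 4.
  Option A: v=62, gcd(4,62)=2 -> changes
  Option B: v=25, gcd(4,25)=1 -> changes
  Option C: v=80, gcd(4,80)=4 -> preserves
  Option D: v=55, gcd(4,55)=1 -> changes
  Option E: v=52, gcd(4,52)=4 -> preserves

Answer: C E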